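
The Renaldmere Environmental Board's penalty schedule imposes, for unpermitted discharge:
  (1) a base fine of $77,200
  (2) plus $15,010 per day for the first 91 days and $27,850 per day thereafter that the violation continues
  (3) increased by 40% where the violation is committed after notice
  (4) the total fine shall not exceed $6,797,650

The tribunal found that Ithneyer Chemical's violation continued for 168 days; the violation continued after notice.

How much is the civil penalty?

$5,022,584

First 91 days: 91 × $15,010 = $1,365,910
Remaining days: (168 − 91) × $27,850 = $2,144,450
Per-day component: $1,365,910 + $2,144,450 = $3,510,360
Base plus per-day: $77,200 + $3,510,360 = $3,587,560
Enhancement: 40% of $3,587,560 = $1,435,024
Enhanced fine: $3,587,560 + $1,435,024 = $5,022,584
Cap at $6,797,650: $5,022,584 is within the cap, no reduction.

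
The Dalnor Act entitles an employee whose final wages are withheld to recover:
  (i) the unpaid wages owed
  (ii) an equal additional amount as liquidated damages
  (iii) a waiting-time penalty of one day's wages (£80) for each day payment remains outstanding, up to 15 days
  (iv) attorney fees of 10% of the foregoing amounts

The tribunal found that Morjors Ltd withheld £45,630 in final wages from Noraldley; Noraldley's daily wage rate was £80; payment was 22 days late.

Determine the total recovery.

£101,706

Liquidated damages (equal amount): £45,630
Penalty days: min(22, 15) = 15
Waiting-time penalty: 15 × £80 = £1,200
Subtotal: £45,630 + £45,630 + £1,200 = £92,460
Attorney fees: 10% of £92,460 = £9,246
Total award: £92,460 + £9,246 = £101,706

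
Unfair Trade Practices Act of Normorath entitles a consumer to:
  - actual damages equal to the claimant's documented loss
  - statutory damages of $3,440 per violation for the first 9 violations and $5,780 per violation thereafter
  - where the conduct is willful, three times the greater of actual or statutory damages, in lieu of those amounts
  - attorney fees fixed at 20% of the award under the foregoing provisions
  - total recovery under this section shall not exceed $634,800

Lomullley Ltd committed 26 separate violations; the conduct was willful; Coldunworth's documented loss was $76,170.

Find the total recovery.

$465,192

First 9 violations: 9 × $3,440 = $30,960
Remaining violations: (26 − 9) × $5,780 = $98,260
Statutory damages: $30,960 + $98,260 = $129,220
Greater of actual damages ($76,170) or statutory damages ($129,220): $129,220
Trebled: 3 × $129,220 = $387,660
Attorney fees: 20% of $387,660 = $77,532
Total before cap: $387,660 + $77,532 = $465,192
Cap at $634,800: $465,192 is within the cap, no reduction.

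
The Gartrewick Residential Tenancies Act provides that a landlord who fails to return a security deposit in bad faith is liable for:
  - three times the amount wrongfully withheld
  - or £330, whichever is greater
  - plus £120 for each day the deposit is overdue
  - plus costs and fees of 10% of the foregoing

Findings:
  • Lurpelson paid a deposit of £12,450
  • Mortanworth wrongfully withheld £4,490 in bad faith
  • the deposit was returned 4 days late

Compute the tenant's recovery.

£15,345

Trebled: 3 × £4,490 = £13,470
Minimum £330: £13,470 meets the minimum, no increase.
Late-return penalty: 4 × £120 = £480
Damages plus late penalty: £13,470 + £480 = £13,950
Costs and fees: 10% of £13,950 = £1,395
Total recovery: £13,950 + £1,395 = £15,345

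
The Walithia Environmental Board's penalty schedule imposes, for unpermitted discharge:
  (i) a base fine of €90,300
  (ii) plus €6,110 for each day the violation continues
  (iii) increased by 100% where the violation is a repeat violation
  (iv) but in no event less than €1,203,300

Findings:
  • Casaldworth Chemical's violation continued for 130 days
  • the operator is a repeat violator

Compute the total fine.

€1,769,200

Per-day component: 130 × €6,110 = €794,300
Base plus per-day: €90,300 + €794,300 = €884,600
Enhancement: 100% of €884,600 = €884,600
Enhanced fine: €884,600 + €884,600 = €1,769,200
Minimum €1,203,300: €1,769,200 meets the minimum, no increase.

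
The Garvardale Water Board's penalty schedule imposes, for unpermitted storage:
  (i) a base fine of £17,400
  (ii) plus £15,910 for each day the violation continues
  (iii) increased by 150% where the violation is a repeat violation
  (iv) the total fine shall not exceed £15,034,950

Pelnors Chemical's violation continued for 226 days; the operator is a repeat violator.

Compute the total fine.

Per-day component: 226 × £15,910 = £3,595,660
Base plus per-day: £17,400 + £3,595,660 = £3,613,060
Enhancement: 150% of £3,613,060 = £5,419,590
Enhanced fine: £3,613,060 + £5,419,590 = £9,032,650
Cap at £15,034,950: £9,032,650 is within the cap, no reduction.

£9,032,650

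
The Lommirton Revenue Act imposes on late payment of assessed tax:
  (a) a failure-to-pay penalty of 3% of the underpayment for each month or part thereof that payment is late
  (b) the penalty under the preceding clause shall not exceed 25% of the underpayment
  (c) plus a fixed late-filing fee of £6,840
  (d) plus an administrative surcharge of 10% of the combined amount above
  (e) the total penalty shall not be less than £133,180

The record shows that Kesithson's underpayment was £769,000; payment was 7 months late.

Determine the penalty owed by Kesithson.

Accrued rate: 3% × 7 = 21%, capped at 25% → 21%
Failure-to-pay penalty: 21% of £769,000 = £161,490
Penalty before surcharge: £161,490 + £6,840 = £168,330
Administrative surcharge: 10% of £168,330 = £16,833
Total penalty: £168,330 + £16,833 = £185,163
Minimum £133,180: £185,163 meets the minimum, no increase.

Penalty: £185,163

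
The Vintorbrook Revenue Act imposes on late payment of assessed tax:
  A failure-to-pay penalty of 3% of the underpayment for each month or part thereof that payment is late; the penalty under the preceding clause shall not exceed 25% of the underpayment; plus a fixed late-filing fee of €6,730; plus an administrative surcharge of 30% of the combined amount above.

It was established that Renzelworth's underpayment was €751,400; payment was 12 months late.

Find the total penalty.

Accrued rate: 3% × 12 = 36%, capped at 25% → 25%
Failure-to-pay penalty: 25% of €751,400 = €187,850
Penalty before surcharge: €187,850 + €6,730 = €194,580
Administrative surcharge: 30% of €194,580 = €58,374
Total penalty: €194,580 + €58,374 = €252,954

Penalty: €252,954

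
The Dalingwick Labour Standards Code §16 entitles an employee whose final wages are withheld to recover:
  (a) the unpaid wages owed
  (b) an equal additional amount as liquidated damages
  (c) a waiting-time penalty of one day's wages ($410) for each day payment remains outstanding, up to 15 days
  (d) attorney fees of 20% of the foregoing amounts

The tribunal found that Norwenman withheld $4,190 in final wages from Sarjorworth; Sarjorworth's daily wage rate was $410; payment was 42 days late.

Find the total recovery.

Total award: $17,436

Liquidated damages (equal amount): $4,190
Penalty days: min(42, 15) = 15
Waiting-time penalty: 15 × $410 = $6,150
Subtotal: $4,190 + $4,190 + $6,150 = $14,530
Attorney fees: 20% of $14,530 = $2,906
Total award: $14,530 + $2,906 = $17,436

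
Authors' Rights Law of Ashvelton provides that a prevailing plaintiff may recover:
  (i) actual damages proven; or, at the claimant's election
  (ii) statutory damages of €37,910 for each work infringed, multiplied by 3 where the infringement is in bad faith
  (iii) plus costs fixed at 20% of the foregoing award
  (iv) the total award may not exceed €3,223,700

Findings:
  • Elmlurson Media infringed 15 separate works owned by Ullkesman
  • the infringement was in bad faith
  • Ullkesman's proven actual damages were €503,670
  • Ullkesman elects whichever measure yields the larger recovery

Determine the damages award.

€2,047,140

Statutory damages: 15 × €37,910 = €568,650
Trebled: 3 × €568,650 = €1,705,950
Greater of actual damages (€503,670) or enhanced statutory damages (€1,705,950): €1,705,950
Costs: 20% of €1,705,950 = €341,190
Award plus costs: €1,705,950 + €341,190 = €2,047,140
Cap at €3,223,700: €2,047,140 is within the cap, no reduction.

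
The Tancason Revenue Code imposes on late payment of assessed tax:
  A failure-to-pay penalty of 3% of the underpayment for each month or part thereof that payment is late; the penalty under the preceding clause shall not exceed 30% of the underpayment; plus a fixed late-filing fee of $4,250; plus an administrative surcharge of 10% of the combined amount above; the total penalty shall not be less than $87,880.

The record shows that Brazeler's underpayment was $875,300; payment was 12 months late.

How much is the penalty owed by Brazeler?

Penalty: $293,524

Accrued rate: 3% × 12 = 36%, capped at 30% → 30%
Failure-to-pay penalty: 30% of $875,300 = $262,590
Penalty before surcharge: $262,590 + $4,250 = $266,840
Administrative surcharge: 10% of $266,840 = $26,684
Total penalty: $266,840 + $26,684 = $293,524
Minimum $87,880: $293,524 meets the minimum, no increase.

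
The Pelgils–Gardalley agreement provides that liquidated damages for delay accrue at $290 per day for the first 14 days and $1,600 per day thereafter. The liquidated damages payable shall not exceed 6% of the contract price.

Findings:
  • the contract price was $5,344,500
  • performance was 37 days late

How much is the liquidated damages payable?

First 14 days: 14 × $290 = $4,060
Remaining days: (37 − 14) × $1,600 = $36,800
Accrued per-day damages: $4,060 + $36,800 = $40,860
Cap: 6% of $5,344,500 = $320,670
Cap at $320,670: $40,860 is within the cap, no reduction.

$40,860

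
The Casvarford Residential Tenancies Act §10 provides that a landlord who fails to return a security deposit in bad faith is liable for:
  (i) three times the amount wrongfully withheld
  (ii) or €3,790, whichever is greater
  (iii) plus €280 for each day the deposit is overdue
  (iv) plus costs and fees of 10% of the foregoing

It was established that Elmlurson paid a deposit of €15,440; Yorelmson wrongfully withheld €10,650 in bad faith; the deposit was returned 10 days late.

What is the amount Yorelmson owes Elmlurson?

Trebled: 3 × €10,650 = €31,950
Minimum €3,790: €31,950 meets the minimum, no increase.
Late-return penalty: 10 × €280 = €2,800
Damages plus late penalty: €31,950 + €2,800 = €34,750
Costs and fees: 10% of €34,750 = €3,475
Total recovery: €34,750 + €3,475 = €38,225

€38,225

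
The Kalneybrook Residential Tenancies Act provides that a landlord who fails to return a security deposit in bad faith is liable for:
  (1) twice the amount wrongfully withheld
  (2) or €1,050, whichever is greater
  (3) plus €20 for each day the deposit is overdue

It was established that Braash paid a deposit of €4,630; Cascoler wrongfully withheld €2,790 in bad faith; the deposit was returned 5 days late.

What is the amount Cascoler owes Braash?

Doubled: 2 × €2,790 = €5,580
Minimum €1,050: €5,580 meets the minimum, no increase.
Late-return penalty: 5 × €20 = €100
Damages plus late penalty: €5,580 + €100 = €5,680

€5,680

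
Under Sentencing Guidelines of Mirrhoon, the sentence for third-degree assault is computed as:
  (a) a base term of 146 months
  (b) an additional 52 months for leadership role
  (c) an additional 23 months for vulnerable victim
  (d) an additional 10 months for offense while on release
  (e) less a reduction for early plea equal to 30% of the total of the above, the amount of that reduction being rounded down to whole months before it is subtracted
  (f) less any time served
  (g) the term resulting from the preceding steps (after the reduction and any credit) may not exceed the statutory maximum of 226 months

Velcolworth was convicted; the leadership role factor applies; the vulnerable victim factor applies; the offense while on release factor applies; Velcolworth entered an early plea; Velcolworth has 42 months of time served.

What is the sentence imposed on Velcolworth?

Leadership role enhancement: +52 months
Vulnerable victim enhancement: +23 months
Offense while on release enhancement: +10 months
Adjusted term: 146 months + 52 months + 23 months + 10 months = 231 months
Early plea reduction: 30% of 231 months = 69 months (rounded down)
After reduction: 231 − 69 = 162 months
Less time served: 162 months − 42 months = 120 months
Cap at 226 months: 120 months is within the cap, no reduction.

Sentence: 120 months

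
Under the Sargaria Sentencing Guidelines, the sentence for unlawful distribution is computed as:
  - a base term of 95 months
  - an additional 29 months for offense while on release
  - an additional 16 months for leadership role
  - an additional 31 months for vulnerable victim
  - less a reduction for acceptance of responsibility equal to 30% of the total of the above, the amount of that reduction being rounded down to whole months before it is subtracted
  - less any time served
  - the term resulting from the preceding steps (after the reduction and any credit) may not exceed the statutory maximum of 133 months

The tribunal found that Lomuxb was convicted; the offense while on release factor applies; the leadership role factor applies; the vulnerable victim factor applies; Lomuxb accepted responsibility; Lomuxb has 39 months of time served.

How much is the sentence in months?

81 months

Offense while on release enhancement: +29 months
Leadership role enhancement: +16 months
Vulnerable victim enhancement: +31 months
Adjusted term: 95 months + 29 months + 16 months + 31 months = 171 months
Acceptance of responsibility reduction: 30% of 171 months = 51 months (rounded down)
After reduction: 171 − 51 = 120 months
Less time served: 120 months − 39 months = 81 months
Cap at 133 months: 81 months is within the cap, no reduction.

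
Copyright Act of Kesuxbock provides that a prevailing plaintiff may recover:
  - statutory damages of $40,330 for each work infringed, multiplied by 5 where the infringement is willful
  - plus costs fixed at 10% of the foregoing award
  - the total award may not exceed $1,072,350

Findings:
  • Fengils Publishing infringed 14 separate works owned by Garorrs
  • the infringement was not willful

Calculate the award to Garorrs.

$621,082

Statutory damages: 14 × $40,330 = $564,620
Infringement not willful: no ×5 enhancement.
Costs: 10% of $564,620 = $56,462
Award plus costs: $564,620 + $56,462 = $621,082
Cap at $1,072,350: $621,082 is within the cap, no reduction.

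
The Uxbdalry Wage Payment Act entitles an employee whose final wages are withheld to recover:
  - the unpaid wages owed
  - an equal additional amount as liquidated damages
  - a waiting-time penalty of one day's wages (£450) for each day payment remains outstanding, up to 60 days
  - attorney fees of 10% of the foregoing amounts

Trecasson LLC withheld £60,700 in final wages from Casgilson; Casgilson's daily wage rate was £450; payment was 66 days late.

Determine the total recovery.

Total award: £163,240

Liquidated damages (equal amount): £60,700
Penalty days: min(66, 60) = 60
Waiting-time penalty: 60 × £450 = £27,000
Subtotal: £60,700 + £60,700 + £27,000 = £148,400
Attorney fees: 10% of £148,400 = £14,840
Total award: £148,400 + £14,840 = £163,240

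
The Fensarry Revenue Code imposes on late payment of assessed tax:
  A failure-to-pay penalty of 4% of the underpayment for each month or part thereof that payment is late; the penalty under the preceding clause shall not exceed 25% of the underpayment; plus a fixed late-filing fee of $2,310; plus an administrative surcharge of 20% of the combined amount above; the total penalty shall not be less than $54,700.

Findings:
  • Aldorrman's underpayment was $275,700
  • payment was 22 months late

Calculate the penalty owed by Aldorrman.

$85,482

Accrued rate: 4% × 22 = 88%, capped at 25% → 25%
Failure-to-pay penalty: 25% of $275,700 = $68,925
Penalty before surcharge: $68,925 + $2,310 = $71,235
Administrative surcharge: 20% of $71,235 = $14,247
Total penalty: $71,235 + $14,247 = $85,482
Minimum $54,700: $85,482 meets the minimum, no increase.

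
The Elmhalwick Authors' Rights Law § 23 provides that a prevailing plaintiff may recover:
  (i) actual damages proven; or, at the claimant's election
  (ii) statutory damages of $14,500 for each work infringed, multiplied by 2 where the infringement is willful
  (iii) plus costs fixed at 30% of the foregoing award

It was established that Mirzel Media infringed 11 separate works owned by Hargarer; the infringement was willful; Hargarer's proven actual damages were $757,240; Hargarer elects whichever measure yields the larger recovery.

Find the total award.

Award: $984,412

Statutory damages: 11 × $14,500 = $159,500
Doubled: 2 × $159,500 = $319,000
Greater of actual damages ($757,240) or enhanced statutory damages ($319,000): $757,240
Costs: 30% of $757,240 = $227,172
Award plus costs: $757,240 + $227,172 = $984,412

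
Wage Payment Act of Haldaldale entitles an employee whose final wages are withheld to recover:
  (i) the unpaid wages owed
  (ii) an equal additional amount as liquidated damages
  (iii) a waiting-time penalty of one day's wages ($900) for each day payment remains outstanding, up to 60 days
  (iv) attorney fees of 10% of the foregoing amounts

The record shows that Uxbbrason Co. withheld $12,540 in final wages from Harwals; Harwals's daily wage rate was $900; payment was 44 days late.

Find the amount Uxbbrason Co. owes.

Liquidated damages (equal amount): $12,540
Penalty days: min(44, 60) = 44
Waiting-time penalty: 44 × $900 = $39,600
Subtotal: $12,540 + $12,540 + $39,600 = $64,680
Attorney fees: 10% of $64,680 = $6,468
Total award: $64,680 + $6,468 = $71,148

$71,148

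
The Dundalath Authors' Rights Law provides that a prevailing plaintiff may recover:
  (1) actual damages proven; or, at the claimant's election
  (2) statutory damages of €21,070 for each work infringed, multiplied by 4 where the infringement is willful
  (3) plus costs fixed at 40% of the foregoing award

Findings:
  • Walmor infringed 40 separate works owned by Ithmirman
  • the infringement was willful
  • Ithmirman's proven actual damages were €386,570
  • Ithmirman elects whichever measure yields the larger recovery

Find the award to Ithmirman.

Statutory damages: 40 × €21,070 = €842,800
Multiplied by 4: 4 × €842,800 = €3,371,200
Greater of actual damages (€386,570) or enhanced statutory damages (€3,371,200): €3,371,200
Costs: 40% of €3,371,200 = €1,348,480
Award plus costs: €3,371,200 + €1,348,480 = €4,719,680

Award: €4,719,680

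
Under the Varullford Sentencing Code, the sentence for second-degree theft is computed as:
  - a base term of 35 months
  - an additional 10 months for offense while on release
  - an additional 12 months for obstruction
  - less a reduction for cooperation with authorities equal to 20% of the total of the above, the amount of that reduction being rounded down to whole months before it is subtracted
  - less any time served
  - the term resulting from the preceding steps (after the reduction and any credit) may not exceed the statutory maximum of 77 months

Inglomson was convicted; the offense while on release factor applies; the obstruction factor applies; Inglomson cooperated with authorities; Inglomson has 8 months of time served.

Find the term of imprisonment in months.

Offense while on release enhancement: +10 months
Obstruction enhancement: +12 months
Adjusted term: 35 months + 10 months + 12 months = 57 months
Cooperation with authorities reduction: 20% of 57 months = 11 months (rounded down)
After reduction: 57 − 11 = 46 months
Less time served: 46 months − 8 months = 38 months
Cap at 77 months: 38 months is within the cap, no reduction.

Sentence: 38 months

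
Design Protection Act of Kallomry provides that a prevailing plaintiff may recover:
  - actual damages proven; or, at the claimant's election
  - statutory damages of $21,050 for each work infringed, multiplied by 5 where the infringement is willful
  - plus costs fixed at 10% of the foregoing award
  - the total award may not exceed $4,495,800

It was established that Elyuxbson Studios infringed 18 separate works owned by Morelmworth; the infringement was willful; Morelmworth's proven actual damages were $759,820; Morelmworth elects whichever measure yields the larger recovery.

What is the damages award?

Statutory damages: 18 × $21,050 = $378,900
Multiplied by 5: 5 × $378,900 = $1,894,500
Greater of actual damages ($759,820) or enhanced statutory damages ($1,894,500): $1,894,500
Costs: 10% of $1,894,500 = $189,450
Award plus costs: $1,894,500 + $189,450 = $2,083,950
Cap at $4,495,800: $2,083,950 is within the cap, no reduction.

$2,083,950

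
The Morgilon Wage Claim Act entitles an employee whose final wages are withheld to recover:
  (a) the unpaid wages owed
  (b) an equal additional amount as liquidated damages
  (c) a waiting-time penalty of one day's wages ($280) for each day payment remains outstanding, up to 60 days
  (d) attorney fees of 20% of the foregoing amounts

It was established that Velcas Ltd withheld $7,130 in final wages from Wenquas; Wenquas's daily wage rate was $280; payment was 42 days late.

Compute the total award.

$31,224

Liquidated damages (equal amount): $7,130
Penalty days: min(42, 60) = 42
Waiting-time penalty: 42 × $280 = $11,760
Subtotal: $7,130 + $7,130 + $11,760 = $26,020
Attorney fees: 20% of $26,020 = $5,204
Total award: $26,020 + $5,204 = $31,224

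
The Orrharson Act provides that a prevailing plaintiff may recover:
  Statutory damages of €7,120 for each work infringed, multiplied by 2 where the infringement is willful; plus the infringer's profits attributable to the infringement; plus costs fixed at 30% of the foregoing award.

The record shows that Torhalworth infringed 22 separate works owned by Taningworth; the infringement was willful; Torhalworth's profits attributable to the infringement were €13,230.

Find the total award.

€424,463

Statutory damages: 22 × €7,120 = €156,640
Doubled: 2 × €156,640 = €313,280
Combined award: €313,280 + €13,230 = €326,510
Costs: 30% of €326,510 = €97,953
Award plus costs: €326,510 + €97,953 = €424,463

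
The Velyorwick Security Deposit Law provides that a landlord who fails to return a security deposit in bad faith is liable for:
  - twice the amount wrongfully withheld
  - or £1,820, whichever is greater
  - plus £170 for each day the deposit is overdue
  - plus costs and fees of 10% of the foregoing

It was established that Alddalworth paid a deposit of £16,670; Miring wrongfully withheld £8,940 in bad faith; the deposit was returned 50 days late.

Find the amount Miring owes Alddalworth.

Doubled: 2 × £8,940 = £17,880
Minimum £1,820: £17,880 meets the minimum, no increase.
Late-return penalty: 50 × £170 = £8,500
Damages plus late penalty: £17,880 + £8,500 = £26,380
Costs and fees: 10% of £26,380 = £2,638
Total recovery: £26,380 + £2,638 = £29,018

£29,018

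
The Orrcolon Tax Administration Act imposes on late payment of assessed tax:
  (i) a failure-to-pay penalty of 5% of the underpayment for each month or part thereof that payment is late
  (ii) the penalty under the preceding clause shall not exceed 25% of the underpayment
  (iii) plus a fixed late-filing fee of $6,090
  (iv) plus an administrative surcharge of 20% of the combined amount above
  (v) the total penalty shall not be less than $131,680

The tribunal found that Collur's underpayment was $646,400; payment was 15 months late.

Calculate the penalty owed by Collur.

$201,228

Accrued rate: 5% × 15 = 75%, capped at 25% → 25%
Failure-to-pay penalty: 25% of $646,400 = $161,600
Penalty before surcharge: $161,600 + $6,090 = $167,690
Administrative surcharge: 20% of $167,690 = $33,538
Total penalty: $167,690 + $33,538 = $201,228
Minimum $131,680: $201,228 meets the minimum, no increase.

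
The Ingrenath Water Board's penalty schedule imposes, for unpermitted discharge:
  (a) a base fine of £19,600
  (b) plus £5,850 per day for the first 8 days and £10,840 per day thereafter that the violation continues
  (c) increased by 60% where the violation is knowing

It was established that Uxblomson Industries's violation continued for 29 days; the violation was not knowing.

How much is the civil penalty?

First 8 days: 8 × £5,850 = £46,800
Remaining days: (29 − 8) × £10,840 = £227,640
Per-day component: £46,800 + £227,640 = £274,440
Base plus per-day: £19,600 + £274,440 = £294,040
The violation was not knowing: no 60% increase.

Civil penalty: £294,040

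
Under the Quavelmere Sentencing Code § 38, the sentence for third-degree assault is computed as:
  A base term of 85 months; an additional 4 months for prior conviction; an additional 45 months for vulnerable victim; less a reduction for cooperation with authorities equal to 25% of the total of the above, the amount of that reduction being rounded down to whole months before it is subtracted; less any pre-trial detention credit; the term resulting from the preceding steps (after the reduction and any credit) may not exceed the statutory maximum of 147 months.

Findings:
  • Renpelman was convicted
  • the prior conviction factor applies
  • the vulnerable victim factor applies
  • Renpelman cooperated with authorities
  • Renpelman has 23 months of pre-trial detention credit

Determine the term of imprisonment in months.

Prior conviction enhancement: +4 months
Vulnerable victim enhancement: +45 months
Adjusted term: 85 months + 4 months + 45 months = 134 months
Cooperation with authorities reduction: 25% of 134 months = 33 months (rounded down)
After reduction: 134 − 33 = 101 months
Less pre-trial detention credit: 101 months − 23 months = 78 months
Cap at 147 months: 78 months is within the cap, no reduction.

Sentence: 78 months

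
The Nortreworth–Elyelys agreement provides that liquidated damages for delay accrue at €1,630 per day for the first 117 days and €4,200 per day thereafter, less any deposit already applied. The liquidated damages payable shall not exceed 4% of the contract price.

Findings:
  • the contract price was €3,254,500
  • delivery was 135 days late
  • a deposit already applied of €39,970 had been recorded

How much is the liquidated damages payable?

€130,180

First 117 days: 117 × €1,630 = €190,710
Remaining days: (135 − 117) × €4,200 = €75,600
Accrued per-day damages: €190,710 + €75,600 = €266,310
Less deposit already applied: €266,310 − €39,970 = €226,340
Cap: 4% of €3,254,500 = €130,180
Cap at €130,180: €226,340 exceeds the cap → €130,180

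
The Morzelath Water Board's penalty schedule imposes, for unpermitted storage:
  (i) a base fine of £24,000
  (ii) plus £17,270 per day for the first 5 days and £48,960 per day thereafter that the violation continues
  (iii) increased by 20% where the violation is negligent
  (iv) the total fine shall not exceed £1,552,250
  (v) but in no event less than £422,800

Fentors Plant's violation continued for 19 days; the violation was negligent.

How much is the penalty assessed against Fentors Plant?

£954,948

First 5 days: 5 × £17,270 = £86,350
Remaining days: (19 − 5) × £48,960 = £685,440
Per-day component: £86,350 + £685,440 = £771,790
Base plus per-day: £24,000 + £771,790 = £795,790
Enhancement: 20% of £795,790 = £159,158
Enhanced fine: £795,790 + £159,158 = £954,948
Cap at £1,552,250: £954,948 is within the cap, no reduction.
Minimum £422,800: £954,948 meets the minimum, no increase.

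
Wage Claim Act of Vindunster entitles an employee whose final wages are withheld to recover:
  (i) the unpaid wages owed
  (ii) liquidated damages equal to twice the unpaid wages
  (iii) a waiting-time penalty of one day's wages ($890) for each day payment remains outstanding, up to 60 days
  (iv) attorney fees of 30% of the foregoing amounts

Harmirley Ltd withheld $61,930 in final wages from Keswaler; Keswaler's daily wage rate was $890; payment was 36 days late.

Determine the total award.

Doubled: 2 × $61,930 = $123,860
Penalty days: min(36, 60) = 36
Waiting-time penalty: 36 × $890 = $32,040
Subtotal: $61,930 + $123,860 + $32,040 = $217,830
Attorney fees: 30% of $217,830 = $65,349
Total award: $217,830 + $65,349 = $283,179

$283,179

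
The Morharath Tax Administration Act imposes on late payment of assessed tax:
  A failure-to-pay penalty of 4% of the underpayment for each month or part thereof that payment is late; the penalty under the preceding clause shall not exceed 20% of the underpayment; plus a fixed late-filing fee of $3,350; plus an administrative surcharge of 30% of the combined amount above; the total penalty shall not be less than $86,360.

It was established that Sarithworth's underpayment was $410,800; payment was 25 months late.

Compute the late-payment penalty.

$111,163

Accrued rate: 4% × 25 = 100%, capped at 20% → 20%
Failure-to-pay penalty: 20% of $410,800 = $82,160
Penalty before surcharge: $82,160 + $3,350 = $85,510
Administrative surcharge: 30% of $85,510 = $25,653
Total penalty: $85,510 + $25,653 = $111,163
Minimum $86,360: $111,163 meets the minimum, no increase.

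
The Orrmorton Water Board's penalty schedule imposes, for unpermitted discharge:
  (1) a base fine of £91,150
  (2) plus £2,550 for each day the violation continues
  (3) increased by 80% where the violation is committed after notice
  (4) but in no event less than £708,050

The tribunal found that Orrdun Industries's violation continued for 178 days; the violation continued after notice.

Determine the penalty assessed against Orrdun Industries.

Per-day component: 178 × £2,550 = £453,900
Base plus per-day: £91,150 + £453,900 = £545,050
Enhancement: 80% of £545,050 = £436,040
Enhanced fine: £545,050 + £436,040 = £981,090
Minimum £708,050: £981,090 meets the minimum, no increase.

£981,090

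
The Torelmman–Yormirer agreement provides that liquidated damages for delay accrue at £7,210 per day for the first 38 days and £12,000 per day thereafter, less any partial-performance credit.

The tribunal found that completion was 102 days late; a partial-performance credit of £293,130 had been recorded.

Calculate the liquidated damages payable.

£748,850

First 38 days: 38 × £7,210 = £273,980
Remaining days: (102 − 38) × £12,000 = £768,000
Accrued per-day damages: £273,980 + £768,000 = £1,041,980
Less partial-performance credit: £1,041,980 − £293,130 = £748,850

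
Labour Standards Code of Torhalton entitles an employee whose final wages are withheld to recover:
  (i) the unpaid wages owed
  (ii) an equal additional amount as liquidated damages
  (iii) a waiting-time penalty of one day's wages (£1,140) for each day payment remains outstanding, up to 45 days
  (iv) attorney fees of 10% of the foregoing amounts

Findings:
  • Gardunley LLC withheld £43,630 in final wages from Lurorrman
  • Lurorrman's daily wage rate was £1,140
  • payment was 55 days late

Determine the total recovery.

Liquidated damages (equal amount): £43,630
Penalty days: min(55, 45) = 45
Waiting-time penalty: 45 × £1,140 = £51,300
Subtotal: £43,630 + £43,630 + £51,300 = £138,560
Attorney fees: 10% of £138,560 = £13,856
Total award: £138,560 + £13,856 = £152,416

£152,416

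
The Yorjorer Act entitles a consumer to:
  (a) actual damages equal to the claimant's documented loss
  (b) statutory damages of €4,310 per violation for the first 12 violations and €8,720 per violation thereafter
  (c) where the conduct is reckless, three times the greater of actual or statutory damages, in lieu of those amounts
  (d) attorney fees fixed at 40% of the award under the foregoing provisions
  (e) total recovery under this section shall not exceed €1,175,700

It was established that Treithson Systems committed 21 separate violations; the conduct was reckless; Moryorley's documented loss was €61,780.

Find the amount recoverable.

First 12 violations: 12 × €4,310 = €51,720
Remaining violations: (21 − 12) × €8,720 = €78,480
Statutory damages: €51,720 + €78,480 = €130,200
Greater of actual damages (€61,780) or statutory damages (€130,200): €130,200
Trebled: 3 × €130,200 = €390,600
Attorney fees: 40% of €390,600 = €156,240
Total before cap: €390,600 + €156,240 = €546,840
Cap at €1,175,700: €546,840 is within the cap, no reduction.

€546,840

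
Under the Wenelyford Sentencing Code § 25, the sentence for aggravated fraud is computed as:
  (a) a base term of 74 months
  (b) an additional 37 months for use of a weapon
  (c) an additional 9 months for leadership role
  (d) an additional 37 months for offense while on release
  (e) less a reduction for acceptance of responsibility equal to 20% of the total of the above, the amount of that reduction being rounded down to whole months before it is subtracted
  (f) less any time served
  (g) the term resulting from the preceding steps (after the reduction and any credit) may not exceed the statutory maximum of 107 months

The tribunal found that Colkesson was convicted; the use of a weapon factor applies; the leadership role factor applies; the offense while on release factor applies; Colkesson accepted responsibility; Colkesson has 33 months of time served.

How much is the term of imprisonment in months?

Use of a weapon enhancement: +37 months
Leadership role enhancement: +9 months
Offense while on release enhancement: +37 months
Adjusted term: 74 months + 37 months + 9 months + 37 months = 157 months
Acceptance of responsibility reduction: 20% of 157 months = 31 months (rounded down)
After reduction: 157 − 31 = 126 months
Less time served: 126 months − 33 months = 93 months
Cap at 107 months: 93 months is within the cap, no reduction.

93 months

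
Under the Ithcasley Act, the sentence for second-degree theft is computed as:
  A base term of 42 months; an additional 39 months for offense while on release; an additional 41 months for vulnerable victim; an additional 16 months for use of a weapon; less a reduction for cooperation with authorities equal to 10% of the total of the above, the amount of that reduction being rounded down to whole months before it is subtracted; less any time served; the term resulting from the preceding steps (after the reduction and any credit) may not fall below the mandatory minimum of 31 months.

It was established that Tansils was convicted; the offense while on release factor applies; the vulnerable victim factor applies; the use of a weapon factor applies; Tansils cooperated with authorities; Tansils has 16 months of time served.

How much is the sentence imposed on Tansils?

Offense while on release enhancement: +39 months
Vulnerable victim enhancement: +41 months
Use of a weapon enhancement: +16 months
Adjusted term: 42 months + 39 months + 41 months + 16 months = 138 months
Cooperation with authorities reduction: 10% of 138 months = 13 months (rounded down)
After reduction: 138 − 13 = 125 months
Less time served: 125 months − 16 months = 109 months
Minimum 31 months: 109 months meets the minimum, no increase.

109 months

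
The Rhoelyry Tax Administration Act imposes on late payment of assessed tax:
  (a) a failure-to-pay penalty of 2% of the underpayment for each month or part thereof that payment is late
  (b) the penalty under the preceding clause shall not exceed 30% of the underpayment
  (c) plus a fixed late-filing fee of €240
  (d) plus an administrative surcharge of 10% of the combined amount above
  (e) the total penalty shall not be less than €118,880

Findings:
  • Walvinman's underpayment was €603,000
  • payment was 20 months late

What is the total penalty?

Accrued rate: 2% × 20 = 40%, capped at 30% → 30%
Failure-to-pay penalty: 30% of €603,000 = €180,900
Penalty before surcharge: €180,900 + €240 = €181,140
Administrative surcharge: 10% of €181,140 = €18,114
Total penalty: €181,140 + €18,114 = €199,254
Minimum €118,880: €199,254 meets the minimum, no increase.

Penalty: €199,254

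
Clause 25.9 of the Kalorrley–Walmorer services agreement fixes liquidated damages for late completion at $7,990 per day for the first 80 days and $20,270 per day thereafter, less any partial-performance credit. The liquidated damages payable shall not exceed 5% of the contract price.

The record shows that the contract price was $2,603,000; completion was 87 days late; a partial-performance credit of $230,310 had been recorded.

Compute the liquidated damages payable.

$130,150

First 80 days: 80 × $7,990 = $639,200
Remaining days: (87 − 80) × $20,270 = $141,890
Accrued per-day damages: $639,200 + $141,890 = $781,090
Less partial-performance credit: $781,090 − $230,310 = $550,780
Cap: 5% of $2,603,000 = $130,150
Cap at $130,150: $550,780 exceeds the cap → $130,150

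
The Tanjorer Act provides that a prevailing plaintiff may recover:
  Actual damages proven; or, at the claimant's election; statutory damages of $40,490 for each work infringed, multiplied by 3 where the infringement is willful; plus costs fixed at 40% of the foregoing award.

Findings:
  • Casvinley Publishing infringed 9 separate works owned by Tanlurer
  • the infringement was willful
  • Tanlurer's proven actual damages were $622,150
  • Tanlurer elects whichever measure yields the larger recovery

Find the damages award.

$1,530,522

Statutory damages: 9 × $40,490 = $364,410
Trebled: 3 × $364,410 = $1,093,230
Greater of actual damages ($622,150) or enhanced statutory damages ($1,093,230): $1,093,230
Costs: 40% of $1,093,230 = $437,292
Award plus costs: $1,093,230 + $437,292 = $1,530,522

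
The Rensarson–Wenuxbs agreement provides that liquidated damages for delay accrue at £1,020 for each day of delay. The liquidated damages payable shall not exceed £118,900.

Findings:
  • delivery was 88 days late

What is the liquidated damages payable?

£89,760

Per-day damages: 88 × £1,020 = £89,760
Cap at £118,900: £89,760 is within the cap, no reduction.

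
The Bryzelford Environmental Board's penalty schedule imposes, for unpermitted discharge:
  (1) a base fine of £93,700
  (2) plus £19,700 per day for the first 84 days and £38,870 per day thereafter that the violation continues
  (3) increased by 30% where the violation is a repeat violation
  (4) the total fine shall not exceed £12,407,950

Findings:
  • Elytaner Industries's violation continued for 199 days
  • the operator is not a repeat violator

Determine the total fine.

First 84 days: 84 × £19,700 = £1,654,800
Remaining days: (199 − 84) × £38,870 = £4,470,050
Per-day component: £1,654,800 + £4,470,050 = £6,124,850
Base plus per-day: £93,700 + £6,124,850 = £6,218,550
The operator is not a repeat violator: no 30% increase.
Cap at £12,407,950: £6,218,550 is within the cap, no reduction.

Civil penalty: £6,218,550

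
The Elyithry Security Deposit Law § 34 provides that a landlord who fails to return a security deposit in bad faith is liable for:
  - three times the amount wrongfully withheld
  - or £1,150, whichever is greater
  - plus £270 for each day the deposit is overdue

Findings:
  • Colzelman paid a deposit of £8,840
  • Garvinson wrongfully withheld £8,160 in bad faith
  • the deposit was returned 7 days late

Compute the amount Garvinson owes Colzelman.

Trebled: 3 × £8,160 = £24,480
Minimum £1,150: £24,480 meets the minimum, no increase.
Late-return penalty: 7 × £270 = £1,890
Damages plus late penalty: £24,480 + £1,890 = £26,370

£26,370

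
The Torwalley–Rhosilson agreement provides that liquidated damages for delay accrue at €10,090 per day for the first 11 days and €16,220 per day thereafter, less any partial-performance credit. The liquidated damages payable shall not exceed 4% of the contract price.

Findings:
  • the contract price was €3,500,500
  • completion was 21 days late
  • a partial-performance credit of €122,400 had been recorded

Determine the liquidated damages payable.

First 11 days: 11 × €10,090 = €110,990
Remaining days: (21 − 11) × €16,220 = €162,200
Accrued per-day damages: €110,990 + €162,200 = €273,190
Less partial-performance credit: €273,190 − €122,400 = €150,790
Cap: 4% of €3,500,500 = €140,020
Cap at €140,020: €150,790 exceeds the cap → €140,020

€140,020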